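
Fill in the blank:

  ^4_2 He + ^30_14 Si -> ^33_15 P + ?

Conserve mass number: 4 + 30 = 33 + A, so A = 1.
Conserve atomic number: 2 + 14 = 15 + Z, so Z = 1.
A = 1 and Z = 1 is ^1_1 H — a proton.

proton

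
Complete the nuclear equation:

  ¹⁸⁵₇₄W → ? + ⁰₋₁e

Re-185

Conserve mass number: 185 = A + 0, so A = 185.
Conserve atomic number: 74 = Z − 1, so Z = 75.
Z = 75 is rhenium, so the species is ¹⁸⁵₇₅Re.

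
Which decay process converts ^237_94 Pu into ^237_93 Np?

ΔA = 237 − 237 = 0; ΔZ = 93 − 94 = -1.
A is unchanged and Z drops by 1 — a proton has become a neutron (β⁺ emission or electron capture).

beta-plus decay or electron capture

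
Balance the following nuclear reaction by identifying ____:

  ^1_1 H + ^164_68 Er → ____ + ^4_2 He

Ho-161

Conserve mass number: 1 + 164 = A + 4, so A = 161.
Conserve atomic number: 1 + 68 = Z + 2, so Z = 67.
Z = 67 is holmium, so the species is ^161_67 Ho.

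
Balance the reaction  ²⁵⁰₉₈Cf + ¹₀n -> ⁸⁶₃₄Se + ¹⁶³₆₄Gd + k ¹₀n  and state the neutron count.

2

Conserve mass number: 251 = 86 + 163 + k, so k = 251 − 249 = 2.
Check atomic number: 98 = 34 + 64 + 0 = 98. ✓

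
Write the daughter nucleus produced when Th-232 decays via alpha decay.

Ra-228

Alpha decay: mass number changes by -4, atomic number by -2.
A: 232 − 4 = 228; Z: 90 − 2 = 88.
Z = 88 is radium, so the daughter is Ra-228.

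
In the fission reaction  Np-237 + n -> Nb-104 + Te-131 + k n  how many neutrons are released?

3

Conserve mass number: 238 = 104 + 131 + k, so k = 238 − 235 = 3.
Check atomic number: 93 = 41 + 52 + 0 = 93. ✓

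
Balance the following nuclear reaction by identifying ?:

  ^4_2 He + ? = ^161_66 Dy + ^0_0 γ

Gd-157

Conserve mass number: 4 + A = 161 + 0, so A = 157.
Conserve atomic number: 2 + Z = 66 + 0, so Z = 64.
Z = 64 is gadolinium, so the species is ^157_64 Gd.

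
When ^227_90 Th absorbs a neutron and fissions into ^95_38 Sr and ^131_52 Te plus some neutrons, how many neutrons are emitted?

Conserve mass number: 228 = 95 + 131 + k, so k = 228 − 226 = 2.
Check atomic number: 90 = 38 + 52 + 0 = 90. ✓

2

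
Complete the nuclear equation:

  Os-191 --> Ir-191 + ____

Conserve mass number: 191 = 191 + A, so A = 0.
Conserve atomic number: 76 = 77 + Z, so Z = -1.
A = 0 and Z = -1 is e⁻ — a beta-minus particle.

beta-minus particle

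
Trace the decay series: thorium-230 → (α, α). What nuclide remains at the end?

Rn-222

Start: (A, Z) = (230, 90).
After α: (226, 88).
After α: (222, 86).
Z = 86 is radon.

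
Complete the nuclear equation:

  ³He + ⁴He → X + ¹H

Li-6

Conserve mass number: 3 + 4 = A + 1, so A = 6.
Conserve atomic number: 2 + 2 = Z + 1, so Z = 3.
Z = 3 is lithium, so the species is ⁶Li.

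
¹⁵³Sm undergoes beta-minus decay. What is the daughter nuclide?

Beta-minus decay: mass number changes by +0, atomic number by +1.
A: 153 = 153; Z: 62 + 1 = 63.
Z = 63 is europium, so the daughter is ¹⁵³Eu.

Eu-153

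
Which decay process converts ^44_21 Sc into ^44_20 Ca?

ΔA = 44 − 44 = 0; ΔZ = 20 − 21 = -1.
A is unchanged and Z drops by 1 — a proton has become a neutron (β⁺ emission or electron capture).

beta-plus decay or electron capture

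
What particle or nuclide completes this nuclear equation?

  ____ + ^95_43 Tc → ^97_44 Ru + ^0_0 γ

deuteron

Conserve mass number: A + 95 = 97 + 0, so A = 2.
Conserve atomic number: Z + 43 = 44 + 0, so Z = 1.
A = 2 and Z = 1 is ^2_1 H — a deuteron.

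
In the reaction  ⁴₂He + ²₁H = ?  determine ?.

Li-6

Conserve mass number: 4 + 2 = A, so A = 6.
Conserve atomic number: 2 + 1 = Z, so Z = 3.
Z = 3 is lithium, so the species is ⁶₃Li.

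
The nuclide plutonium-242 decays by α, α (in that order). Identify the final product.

Start: (A, Z) = (242, 94).
After α: (238, 92).
After α: (234, 90).
Z = 90 is thorium.

Th-234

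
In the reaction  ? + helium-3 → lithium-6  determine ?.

Conserve mass number: A + 3 = 6, so A = 3.
Conserve atomic number: Z + 2 = 3, so Z = 1.
A = 3 and Z = 1 is hydrogen-3 — a triton.

triton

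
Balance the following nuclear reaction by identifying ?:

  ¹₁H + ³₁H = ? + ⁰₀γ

Conserve mass number: 1 + 3 = A + 0, so A = 4.
Conserve atomic number: 1 + 1 = Z + 0, so Z = 2.
A = 4 and Z = 2 is ⁴₂He — an alpha particle.

He-4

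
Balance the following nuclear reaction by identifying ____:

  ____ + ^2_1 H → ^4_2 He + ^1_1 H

He-3

Conserve mass number: A + 2 = 4 + 1, so A = 3.
Conserve atomic number: Z + 1 = 2 + 1, so Z = 2.
Z = 2 is helium, so the species is ^3_2 He.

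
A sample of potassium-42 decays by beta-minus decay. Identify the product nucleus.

Beta-minus decay: mass number changes by +0, atomic number by +1.
A: 42 = 42; Z: 19 + 1 = 20.
Z = 20 is calcium, so the daughter is calcium-42.

Ca-42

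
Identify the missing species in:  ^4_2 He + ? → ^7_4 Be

Conserve mass number: 4 + A = 7, so A = 3.
Conserve atomic number: 2 + Z = 4, so Z = 2.
Z = 2 is helium, so the species is ^3_2 He.

He-3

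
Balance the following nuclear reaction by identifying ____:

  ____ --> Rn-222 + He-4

Ra-226

Conserve mass number: A = 222 + 4, so A = 226.
Conserve atomic number: Z = 86 + 2, so Z = 88.
Z = 88 is radium, so the species is Ra-226.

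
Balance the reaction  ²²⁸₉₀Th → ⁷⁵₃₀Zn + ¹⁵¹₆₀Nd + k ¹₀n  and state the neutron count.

Conserve mass number: 228 = 75 + 151 + k, so k = 228 − 226 = 2.
Check atomic number: 90 = 30 + 60 + 0 = 90. ✓

2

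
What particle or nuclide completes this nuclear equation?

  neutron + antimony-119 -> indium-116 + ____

Conserve mass number: 1 + 119 = 116 + A, so A = 4.
Conserve atomic number: 0 + 51 = 49 + Z, so Z = 2.
A = 4 and Z = 2 is helium-4 — an alpha particle.

alpha particle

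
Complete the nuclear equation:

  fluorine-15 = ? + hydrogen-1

Conserve mass number: 15 = A + 1, so A = 14.
Conserve atomic number: 9 = Z + 1, so Z = 8.
Z = 8 is oxygen, so the species is oxygen-14.

O-14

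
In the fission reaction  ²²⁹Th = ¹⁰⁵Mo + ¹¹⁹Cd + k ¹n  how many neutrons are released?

Conserve mass number: 229 = 105 + 119 + k, so k = 229 − 224 = 5.
Check atomic number: 90 = 42 + 48 + 0 = 90. ✓

5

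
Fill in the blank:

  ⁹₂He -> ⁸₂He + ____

Conserve mass number: 9 = 8 + A, so A = 1.
Conserve atomic number: 2 = 2 + Z, so Z = 0.
A = 1 and Z = 0 is ¹₀n — a neutron.

neutron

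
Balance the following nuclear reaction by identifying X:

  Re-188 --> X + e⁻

Conserve mass number: 188 = A + 0, so A = 188.
Conserve atomic number: 75 = Z − 1, so Z = 76.
Z = 76 is osmium, so the species is Os-188.

Os-188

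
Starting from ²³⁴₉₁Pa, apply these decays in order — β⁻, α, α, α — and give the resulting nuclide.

Start: (A, Z) = (234, 91).
After β⁻: (234, 92).
After α: (230, 90).
After α: (226, 88).
After α: (222, 86).
Z = 86 is radon.

Rn-222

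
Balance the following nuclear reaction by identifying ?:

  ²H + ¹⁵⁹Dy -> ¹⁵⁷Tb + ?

Conserve mass number: 2 + 159 = 157 + A, so A = 4.
Conserve atomic number: 1 + 66 = 65 + Z, so Z = 2.
A = 4 and Z = 2 is ⁴He — an alpha particle.

alpha particle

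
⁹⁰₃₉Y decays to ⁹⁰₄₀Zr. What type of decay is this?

ΔA = 90 − 90 = 0; ΔZ = 40 − 39 = +1.
A is unchanged and Z rises by 1 — a neutron has become a proton (β⁻ decay).

beta-minus decay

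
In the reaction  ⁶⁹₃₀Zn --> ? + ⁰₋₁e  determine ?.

Conserve mass number: 69 = A + 0, so A = 69.
Conserve atomic number: 30 = Z − 1, so Z = 31.
Z = 31 is gallium, so the species is ⁶⁹₃₁Ga.

Ga-69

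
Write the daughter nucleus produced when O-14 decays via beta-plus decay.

N-14

Beta-plus decay: mass number changes by +0, atomic number by -1.
A: 14 = 14; Z: 8 − 1 = 7.
Z = 7 is nitrogen, so the daughter is N-14.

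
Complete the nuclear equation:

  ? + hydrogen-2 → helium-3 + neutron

Conserve mass number: A + 2 = 3 + 1, so A = 2.
Conserve atomic number: Z + 1 = 2 + 0, so Z = 1.
A = 2 and Z = 1 is hydrogen-2 — a deuteron.

deuteron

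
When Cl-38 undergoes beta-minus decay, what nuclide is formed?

Beta-minus decay: mass number changes by +0, atomic number by +1.
A: 38 = 38; Z: 17 + 1 = 18.
Z = 18 is argon, so the daughter is Ar-38.

Ar-38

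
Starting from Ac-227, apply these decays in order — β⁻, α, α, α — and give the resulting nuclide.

Start: (A, Z) = (227, 89).
After β⁻: (227, 90).
After α: (223, 88).
After α: (219, 86).
After α: (215, 84).
Z = 84 is polonium.

Po-215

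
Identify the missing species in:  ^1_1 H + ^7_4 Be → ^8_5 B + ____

Conserve mass number: 1 + 7 = 8 + A, so A = 0.
Conserve atomic number: 1 + 4 = 5 + Z, so Z = 0.
A = 0 and Z = 0 is ^0_0 γ — a gamma ray.

gamma ray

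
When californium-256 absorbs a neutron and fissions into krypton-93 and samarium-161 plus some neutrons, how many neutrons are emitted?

Conserve mass number: 257 = 93 + 161 + k, so k = 257 − 254 = 3.
Check atomic number: 98 = 36 + 62 + 0 = 98. ✓

3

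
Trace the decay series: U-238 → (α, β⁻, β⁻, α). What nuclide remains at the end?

Th-230

Start: (A, Z) = (238, 92).
After α: (234, 90).
After β⁻: (234, 91).
After β⁻: (234, 92).
After α: (230, 90).
Z = 90 is thorium.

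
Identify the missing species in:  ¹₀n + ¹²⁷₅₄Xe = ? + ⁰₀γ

Xe-128

Conserve mass number: 1 + 127 = A + 0, so A = 128.
Conserve atomic number: 0 + 54 = Z + 0, so Z = 54.
Z = 54 is xenon, so the species is ¹²⁸₅₄Xe.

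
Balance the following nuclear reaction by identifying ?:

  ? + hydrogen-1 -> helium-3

Conserve mass number: A + 1 = 3, so A = 2.
Conserve atomic number: Z + 1 = 2, so Z = 1.
A = 2 and Z = 1 is hydrogen-2 — a deuteron.

deuteron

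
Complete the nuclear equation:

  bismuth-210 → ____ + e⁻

Po-210

Conserve mass number: 210 = A + 0, so A = 210.
Conserve atomic number: 83 = Z − 1, so Z = 84.
Z = 84 is polonium, so the species is polonium-210.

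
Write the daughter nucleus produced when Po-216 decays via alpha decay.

Alpha decay: mass number changes by -4, atomic number by -2.
A: 216 − 4 = 212; Z: 84 − 2 = 82.
Z = 82 is lead, so the daughter is Pb-212.

Pb-212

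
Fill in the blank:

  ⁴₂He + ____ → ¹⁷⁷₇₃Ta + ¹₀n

Conserve mass number: 4 + A = 177 + 1, so A = 174.
Conserve atomic number: 2 + Z = 73 + 0, so Z = 71.
Z = 71 is lutetium, so the species is ¹⁷⁴₇₁Lu.

Lu-174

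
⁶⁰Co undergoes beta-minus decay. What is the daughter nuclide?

Ni-60

Beta-minus decay: mass number changes by +0, atomic number by +1.
A: 60 = 60; Z: 27 + 1 = 28.
Z = 28 is nickel, so the daughter is ⁶⁰Ni.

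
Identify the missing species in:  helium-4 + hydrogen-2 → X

Conserve mass number: 4 + 2 = A, so A = 6.
Conserve atomic number: 2 + 1 = Z, so Z = 3.
Z = 3 is lithium, so the species is lithium-6.

Li-6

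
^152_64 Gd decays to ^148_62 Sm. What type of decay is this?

alpha decay

ΔA = 148 − 152 = -4; ΔZ = 62 − 64 = -2.
A drops by 4 and Z drops by 2 — the signature of alpha emission.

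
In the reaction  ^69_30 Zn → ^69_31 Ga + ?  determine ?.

beta-minus particle

Conserve mass number: 69 = 69 + A, so A = 0.
Conserve atomic number: 30 = 31 + Z, so Z = -1.
A = 0 and Z = -1 is ^0_-1 e — a beta-minus particle.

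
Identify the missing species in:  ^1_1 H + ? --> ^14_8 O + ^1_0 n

N-14

Conserve mass number: 1 + A = 14 + 1, so A = 14.
Conserve atomic number: 1 + Z = 8 + 0, so Z = 7.
Z = 7 is nitrogen, so the species is ^14_7 N.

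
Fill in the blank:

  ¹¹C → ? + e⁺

B-11

Conserve mass number: 11 = A + 0, so A = 11.
Conserve atomic number: 6 = Z + 1, so Z = 5.
Z = 5 is boron, so the species is ¹¹B.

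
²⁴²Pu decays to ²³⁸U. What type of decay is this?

alpha decay

ΔA = 238 − 242 = -4; ΔZ = 92 − 94 = -2.
A drops by 4 and Z drops by 2 — the signature of alpha emission.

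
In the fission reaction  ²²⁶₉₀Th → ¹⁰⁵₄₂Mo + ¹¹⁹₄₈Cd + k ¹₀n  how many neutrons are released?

2

Conserve mass number: 226 = 105 + 119 + k, so k = 226 − 224 = 2.
Check atomic number: 90 = 42 + 48 + 0 = 90. ✓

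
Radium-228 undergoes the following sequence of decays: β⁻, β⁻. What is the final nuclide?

Th-228

Start: (A, Z) = (228, 88).
After β⁻: (228, 89).
After β⁻: (228, 90).
Z = 90 is thorium.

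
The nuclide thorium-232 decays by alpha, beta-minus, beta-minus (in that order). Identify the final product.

Start: (A, Z) = (232, 90).
After α: (228, 88).
After β⁻: (228, 89).
After β⁻: (228, 90).
Z = 90 is thorium.

Th-228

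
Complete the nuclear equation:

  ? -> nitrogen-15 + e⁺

O-15

Conserve mass number: A = 15 + 0, so A = 15.
Conserve atomic number: Z = 7 + 1, so Z = 8.
Z = 8 is oxygen, so the species is oxygen-15.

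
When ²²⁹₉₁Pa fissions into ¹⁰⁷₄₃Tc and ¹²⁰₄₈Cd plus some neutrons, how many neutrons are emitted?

2

Conserve mass number: 229 = 107 + 120 + k, so k = 229 − 227 = 2.
Check atomic number: 91 = 43 + 48 + 0 = 91. ✓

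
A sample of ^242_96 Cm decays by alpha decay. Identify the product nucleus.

Alpha decay: mass number changes by -4, atomic number by -2.
A: 242 − 4 = 238; Z: 96 − 2 = 94.
Z = 94 is plutonium, so the daughter is ^238_94 Pu.

Pu-238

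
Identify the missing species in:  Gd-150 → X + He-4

Conserve mass number: 150 = A + 4, so A = 146.
Conserve atomic number: 64 = Z + 2, so Z = 62.
Z = 62 is samarium, so the species is Sm-146.

Sm-146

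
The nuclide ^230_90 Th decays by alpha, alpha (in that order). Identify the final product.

Rn-222

Start: (A, Z) = (230, 90).
After α: (226, 88).
After α: (222, 86).
Z = 86 is radon.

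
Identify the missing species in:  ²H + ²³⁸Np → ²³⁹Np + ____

Conserve mass number: 2 + 238 = 239 + A, so A = 1.
Conserve atomic number: 1 + 93 = 93 + Z, so Z = 1.
A = 1 and Z = 1 is ¹H — a proton.

proton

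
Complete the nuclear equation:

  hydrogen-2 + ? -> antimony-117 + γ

Sn-115

Conserve mass number: 2 + A = 117 + 0, so A = 115.
Conserve atomic number: 1 + Z = 51 + 0, so Z = 50.
Z = 50 is tin, so the species is tin-115.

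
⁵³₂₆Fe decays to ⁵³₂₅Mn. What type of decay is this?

ΔA = 53 − 53 = 0; ΔZ = 25 − 26 = -1.
A is unchanged and Z drops by 1 — a proton has become a neutron (β⁺ emission or electron capture).

beta-plus decay or electron capture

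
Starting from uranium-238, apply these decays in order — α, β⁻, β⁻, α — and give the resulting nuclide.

Th-230

Start: (A, Z) = (238, 92).
After α: (234, 90).
After β⁻: (234, 91).
After β⁻: (234, 92).
After α: (230, 90).
Z = 90 is thorium.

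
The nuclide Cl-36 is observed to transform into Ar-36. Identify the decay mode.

beta-minus decay

ΔA = 36 − 36 = 0; ΔZ = 18 − 17 = +1.
A is unchanged and Z rises by 1 — a neutron has become a proton (β⁻ decay).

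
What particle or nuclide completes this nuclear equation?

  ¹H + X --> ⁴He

triton

Conserve mass number: 1 + A = 4, so A = 3.
Conserve atomic number: 1 + Z = 2, so Z = 1.
A = 3 and Z = 1 is ³H — a triton.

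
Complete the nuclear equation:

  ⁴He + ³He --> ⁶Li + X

proton

Conserve mass number: 4 + 3 = 6 + A, so A = 1.
Conserve atomic number: 2 + 2 = 3 + Z, so Z = 1.
A = 1 and Z = 1 is ¹H — a proton.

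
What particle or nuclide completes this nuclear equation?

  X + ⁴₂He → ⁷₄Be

He-3

Conserve mass number: A + 4 = 7, so A = 3.
Conserve atomic number: Z + 2 = 4, so Z = 2.
Z = 2 is helium, so the species is ³₂He.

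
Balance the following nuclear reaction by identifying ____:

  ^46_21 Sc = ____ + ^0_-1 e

Ti-46

Conserve mass number: 46 = A + 0, so A = 46.
Conserve atomic number: 21 = Z − 1, so Z = 22.
Z = 22 is titanium, so the species is ^46_22 Ti.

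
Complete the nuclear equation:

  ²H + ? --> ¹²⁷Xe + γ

Conserve mass number: 2 + A = 127 + 0, so A = 125.
Conserve atomic number: 1 + Z = 54 + 0, so Z = 53.
Z = 53 is iodine, so the species is ¹²⁵I.

I-125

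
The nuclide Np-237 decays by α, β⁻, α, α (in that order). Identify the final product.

Ra-225

Start: (A, Z) = (237, 93).
After α: (233, 91).
After β⁻: (233, 92).
After α: (229, 90).
After α: (225, 88).
Z = 88 is radium.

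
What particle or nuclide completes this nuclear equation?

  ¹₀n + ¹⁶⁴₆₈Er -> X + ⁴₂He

Dy-161

Conserve mass number: 1 + 164 = A + 4, so A = 161.
Conserve atomic number: 0 + 68 = Z + 2, so Z = 66.
Z = 66 is dysprosium, so the species is ¹⁶¹₆₆Dy.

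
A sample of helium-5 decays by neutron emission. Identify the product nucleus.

He-4

Neutron emission: mass number changes by -1, atomic number by +0.
A: 5 − 1 = 4; Z: 2 = 2.
Z = 2 is helium, so the daughter is helium-4.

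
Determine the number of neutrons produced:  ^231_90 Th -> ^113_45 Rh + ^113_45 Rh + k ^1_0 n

Conserve mass number: 231 = 113 + 113 + k, so k = 231 − 226 = 5.
Check atomic number: 90 = 45 + 45 + 0 = 90. ✓

5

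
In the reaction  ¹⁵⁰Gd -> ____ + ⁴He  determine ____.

Sm-146

Conserve mass number: 150 = A + 4, so A = 146.
Conserve atomic number: 64 = Z + 2, so Z = 62.
Z = 62 is samarium, so the species is ¹⁴⁶Sm.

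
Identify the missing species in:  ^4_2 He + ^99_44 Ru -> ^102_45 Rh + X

Conserve mass number: 4 + 99 = 102 + A, so A = 1.
Conserve atomic number: 2 + 44 = 45 + Z, so Z = 1.
A = 1 and Z = 1 is ^1_1 H — a proton.

proton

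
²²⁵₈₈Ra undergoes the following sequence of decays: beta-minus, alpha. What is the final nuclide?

Fr-221

Start: (A, Z) = (225, 88).
After β⁻: (225, 89).
After α: (221, 87).
Z = 87 is francium.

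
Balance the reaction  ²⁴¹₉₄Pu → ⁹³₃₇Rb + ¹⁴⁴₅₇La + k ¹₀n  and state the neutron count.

Conserve mass number: 241 = 93 + 144 + k, so k = 241 − 237 = 4.
Check atomic number: 94 = 37 + 57 + 0 = 94. ✓

4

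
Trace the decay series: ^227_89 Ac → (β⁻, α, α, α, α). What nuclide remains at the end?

Start: (A, Z) = (227, 89).
After β⁻: (227, 90).
After α: (223, 88).
After α: (219, 86).
After α: (215, 84).
After α: (211, 82).
Z = 82 is lead.

Pb-211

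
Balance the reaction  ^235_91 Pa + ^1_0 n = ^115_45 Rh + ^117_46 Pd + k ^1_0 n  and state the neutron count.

4

Conserve mass number: 236 = 115 + 117 + k, so k = 236 − 232 = 4.
Check atomic number: 91 = 45 + 46 + 0 = 91. ✓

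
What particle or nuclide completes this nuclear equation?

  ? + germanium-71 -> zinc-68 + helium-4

Conserve mass number: A + 71 = 68 + 4, so A = 1.
Conserve atomic number: Z + 32 = 30 + 2, so Z = 0.
A = 1 and Z = 0 is neutron — a neutron.

neutron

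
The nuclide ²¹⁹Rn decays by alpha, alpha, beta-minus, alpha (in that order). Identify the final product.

Start: (A, Z) = (219, 86).
After α: (215, 84).
After α: (211, 82).
After β⁻: (211, 83).
After α: (207, 81).
Z = 81 is thallium.

Tl-207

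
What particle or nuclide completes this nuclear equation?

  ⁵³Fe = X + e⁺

Mn-53

Conserve mass number: 53 = A + 0, so A = 53.
Conserve atomic number: 26 = Z + 1, so Z = 25.
Z = 25 is manganese, so the species is ⁵³Mn.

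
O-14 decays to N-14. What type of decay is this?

ΔA = 14 − 14 = 0; ΔZ = 7 − 8 = -1.
A is unchanged and Z drops by 1 — a proton has become a neutron (β⁺ emission or electron capture).

beta-plus decay or electron capture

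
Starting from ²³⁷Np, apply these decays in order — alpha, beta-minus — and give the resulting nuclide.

U-233

Start: (A, Z) = (237, 93).
After α: (233, 91).
After β⁻: (233, 92).
Z = 92 is uranium.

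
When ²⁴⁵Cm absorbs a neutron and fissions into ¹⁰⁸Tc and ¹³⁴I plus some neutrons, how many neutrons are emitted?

4

Conserve mass number: 246 = 108 + 134 + k, so k = 246 − 242 = 4.
Check atomic number: 96 = 43 + 53 + 0 = 96. ✓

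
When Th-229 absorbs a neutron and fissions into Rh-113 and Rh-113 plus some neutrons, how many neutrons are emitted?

4

Conserve mass number: 230 = 113 + 113 + k, so k = 230 − 226 = 4.
Check atomic number: 90 = 45 + 45 + 0 = 90. ✓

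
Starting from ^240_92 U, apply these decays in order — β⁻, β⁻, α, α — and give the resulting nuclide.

Start: (A, Z) = (240, 92).
After β⁻: (240, 93).
After β⁻: (240, 94).
After α: (236, 92).
After α: (232, 90).
Z = 90 is thorium.

Th-232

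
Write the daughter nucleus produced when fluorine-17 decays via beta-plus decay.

O-17

Beta-plus decay: mass number changes by +0, atomic number by -1.
A: 17 = 17; Z: 9 − 1 = 8.
Z = 8 is oxygen, so the daughter is oxygen-17.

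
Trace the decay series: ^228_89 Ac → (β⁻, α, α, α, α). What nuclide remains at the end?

Pb-212

Start: (A, Z) = (228, 89).
After β⁻: (228, 90).
After α: (224, 88).
After α: (220, 86).
After α: (216, 84).
After α: (212, 82).
Z = 82 is lead.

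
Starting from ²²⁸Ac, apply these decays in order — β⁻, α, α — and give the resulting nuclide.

Start: (A, Z) = (228, 89).
After β⁻: (228, 90).
After α: (224, 88).
After α: (220, 86).
Z = 86 is radon.

Rn-220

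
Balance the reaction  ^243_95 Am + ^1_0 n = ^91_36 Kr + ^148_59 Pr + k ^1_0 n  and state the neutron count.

5

Conserve mass number: 244 = 91 + 148 + k, so k = 244 − 239 = 5.
Check atomic number: 95 = 36 + 59 + 0 = 95. ✓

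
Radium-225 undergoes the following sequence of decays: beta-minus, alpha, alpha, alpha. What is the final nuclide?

Start: (A, Z) = (225, 88).
After β⁻: (225, 89).
After α: (221, 87).
After α: (217, 85).
After α: (213, 83).
Z = 83 is bismuth.

Bi-213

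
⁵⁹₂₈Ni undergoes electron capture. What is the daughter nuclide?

Co-59

Electron capture: mass number changes by +0, atomic number by -1.
A: 59 = 59; Z: 28 − 1 = 27.
Z = 27 is cobalt, so the daughter is ⁵⁹₂₇Co.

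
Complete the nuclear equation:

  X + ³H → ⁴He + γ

Conserve mass number: A + 3 = 4 + 0, so A = 1.
Conserve atomic number: Z + 1 = 2 + 0, so Z = 1.
A = 1 and Z = 1 is ¹H — a proton.

proton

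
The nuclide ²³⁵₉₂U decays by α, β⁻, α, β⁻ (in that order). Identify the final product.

Start: (A, Z) = (235, 92).
After α: (231, 90).
After β⁻: (231, 91).
After α: (227, 89).
After β⁻: (227, 90).
Z = 90 is thorium.

Th-227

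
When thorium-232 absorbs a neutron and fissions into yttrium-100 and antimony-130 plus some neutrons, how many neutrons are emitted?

3

Conserve mass number: 233 = 100 + 130 + k, so k = 233 − 230 = 3.
Check atomic number: 90 = 39 + 51 + 0 = 90. ✓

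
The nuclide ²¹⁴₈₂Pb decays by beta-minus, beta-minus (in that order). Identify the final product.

Po-214

Start: (A, Z) = (214, 82).
After β⁻: (214, 83).
After β⁻: (214, 84).
Z = 84 is polonium.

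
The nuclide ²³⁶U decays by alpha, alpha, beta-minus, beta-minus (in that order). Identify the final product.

Th-228

Start: (A, Z) = (236, 92).
After α: (232, 90).
After α: (228, 88).
After β⁻: (228, 89).
After β⁻: (228, 90).
Z = 90 is thorium.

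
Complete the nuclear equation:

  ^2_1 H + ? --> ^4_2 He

deuteron

Conserve mass number: 2 + A = 4, so A = 2.
Conserve atomic number: 1 + Z = 2, so Z = 1.
A = 2 and Z = 1 is ^2_1 H — a deuteron.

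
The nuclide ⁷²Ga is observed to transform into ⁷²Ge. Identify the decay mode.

beta-minus decay

ΔA = 72 − 72 = 0; ΔZ = 32 − 31 = +1.
A is unchanged and Z rises by 1 — a neutron has become a proton (β⁻ decay).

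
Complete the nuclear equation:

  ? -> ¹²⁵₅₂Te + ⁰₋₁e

Sb-125

Conserve mass number: A = 125 + 0, so A = 125.
Conserve atomic number: Z = 52 − 1, so Z = 51.
Z = 51 is antimony, so the species is ¹²⁵₅₁Sb.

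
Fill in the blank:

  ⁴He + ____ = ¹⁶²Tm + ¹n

Conserve mass number: 4 + A = 162 + 1, so A = 159.
Conserve atomic number: 2 + Z = 69 + 0, so Z = 67.
Z = 67 is holmium, so the species is ¹⁵⁹Ho.

Ho-159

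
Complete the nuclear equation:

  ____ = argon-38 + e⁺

Conserve mass number: A = 38 + 0, so A = 38.
Conserve atomic number: Z = 18 + 1, so Z = 19.
Z = 19 is potassium, so the species is potassium-38.

K-38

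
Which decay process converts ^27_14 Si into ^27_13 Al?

ΔA = 27 − 27 = 0; ΔZ = 13 − 14 = -1.
A is unchanged and Z drops by 1 — a proton has become a neutron (β⁺ emission or electron capture).

beta-plus decay or electron capture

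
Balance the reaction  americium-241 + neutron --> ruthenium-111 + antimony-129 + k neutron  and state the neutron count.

2

Conserve mass number: 242 = 111 + 129 + k, so k = 242 − 240 = 2.
Check atomic number: 95 = 44 + 51 + 0 = 95. ✓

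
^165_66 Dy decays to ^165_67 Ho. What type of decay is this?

beta-minus decay

ΔA = 165 − 165 = 0; ΔZ = 67 − 66 = +1.
A is unchanged and Z rises by 1 — a neutron has become a proton (β⁻ decay).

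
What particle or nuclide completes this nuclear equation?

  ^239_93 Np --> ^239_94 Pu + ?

Conserve mass number: 239 = 239 + A, so A = 0.
Conserve atomic number: 93 = 94 + Z, so Z = -1.
A = 0 and Z = -1 is ^0_-1 e — a beta-minus particle.

beta-minus particle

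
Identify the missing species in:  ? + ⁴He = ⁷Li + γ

triton

Conserve mass number: A + 4 = 7 + 0, so A = 3.
Conserve atomic number: Z + 2 = 3 + 0, so Z = 1.
A = 3 and Z = 1 is ³H — a triton.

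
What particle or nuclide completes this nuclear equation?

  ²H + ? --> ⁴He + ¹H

He-3

Conserve mass number: 2 + A = 4 + 1, so A = 3.
Conserve atomic number: 1 + Z = 2 + 1, so Z = 2.
Z = 2 is helium, so the species is ³He.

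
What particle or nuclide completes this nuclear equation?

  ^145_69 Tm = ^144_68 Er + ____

Conserve mass number: 145 = 144 + A, so A = 1.
Conserve atomic number: 69 = 68 + Z, so Z = 1.
A = 1 and Z = 1 is ^1_1 H — a proton.

proton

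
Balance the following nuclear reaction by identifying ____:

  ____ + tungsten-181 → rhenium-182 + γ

Conserve mass number: A + 181 = 182 + 0, so A = 1.
Conserve atomic number: Z + 74 = 75 + 0, so Z = 1.
A = 1 and Z = 1 is hydrogen-1 — a proton.

proton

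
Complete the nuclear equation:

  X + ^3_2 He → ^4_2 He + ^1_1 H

Conserve mass number: A + 3 = 4 + 1, so A = 2.
Conserve atomic number: Z + 2 = 2 + 1, so Z = 1.
A = 2 and Z = 1 is ^2_1 H — a deuteron.

deuteron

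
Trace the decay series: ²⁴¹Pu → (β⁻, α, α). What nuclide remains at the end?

Pa-233

Start: (A, Z) = (241, 94).
After β⁻: (241, 95).
After α: (237, 93).
After α: (233, 91).
Z = 91 is protactinium.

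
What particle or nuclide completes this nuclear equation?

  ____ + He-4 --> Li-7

triton

Conserve mass number: A + 4 = 7, so A = 3.
Conserve atomic number: Z + 2 = 3, so Z = 1.
A = 3 and Z = 1 is H-3 — a triton.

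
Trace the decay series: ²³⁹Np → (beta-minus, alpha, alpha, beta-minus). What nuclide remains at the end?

Start: (A, Z) = (239, 93).
After β⁻: (239, 94).
After α: (235, 92).
After α: (231, 90).
After β⁻: (231, 91).
Z = 91 is protactinium.

Pa-231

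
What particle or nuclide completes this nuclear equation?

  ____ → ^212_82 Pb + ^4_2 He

Po-216

Conserve mass number: A = 212 + 4, so A = 216.
Conserve atomic number: Z = 82 + 2, so Z = 84.
Z = 84 is polonium, so the species is ^216_84 Po.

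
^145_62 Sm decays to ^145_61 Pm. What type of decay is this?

beta-plus decay or electron capture

ΔA = 145 − 145 = 0; ΔZ = 61 − 62 = -1.
A is unchanged and Z drops by 1 — a proton has become a neutron (β⁺ emission or electron capture).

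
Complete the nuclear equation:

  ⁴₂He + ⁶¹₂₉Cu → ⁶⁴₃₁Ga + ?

Conserve mass number: 4 + 61 = 64 + A, so A = 1.
Conserve atomic number: 2 + 29 = 31 + Z, so Z = 0.
A = 1 and Z = 0 is ¹₀n — a neutron.

neutron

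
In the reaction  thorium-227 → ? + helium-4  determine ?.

Conserve mass number: 227 = A + 4, so A = 223.
Conserve atomic number: 90 = Z + 2, so Z = 88.
Z = 88 is radium, so the species is radium-223.

Ra-223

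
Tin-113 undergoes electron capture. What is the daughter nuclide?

Electron capture: mass number changes by +0, atomic number by -1.
A: 113 = 113; Z: 50 − 1 = 49.
Z = 49 is indium, so the daughter is indium-113.

In-113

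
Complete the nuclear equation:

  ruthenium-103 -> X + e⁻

Conserve mass number: 103 = A + 0, so A = 103.
Conserve atomic number: 44 = Z − 1, so Z = 45.
Z = 45 is rhodium, so the species is rhodium-103.

Rh-103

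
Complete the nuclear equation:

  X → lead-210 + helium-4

Conserve mass number: A = 210 + 4, so A = 214.
Conserve atomic number: Z = 82 + 2, so Z = 84.
Z = 84 is polonium, so the species is polonium-214.

Po-214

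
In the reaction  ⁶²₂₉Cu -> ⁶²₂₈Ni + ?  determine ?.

Conserve mass number: 62 = 62 + A, so A = 0.
Conserve atomic number: 29 = 28 + Z, so Z = 1.
A = 0 and Z = 1 is ⁰₁e — a positron.

positron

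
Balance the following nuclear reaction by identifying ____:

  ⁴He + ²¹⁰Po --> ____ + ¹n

Conserve mass number: 4 + 210 = A + 1, so A = 213.
Conserve atomic number: 2 + 84 = Z + 0, so Z = 86.
Z = 86 is radon, so the species is ²¹³Rn.

Rn-213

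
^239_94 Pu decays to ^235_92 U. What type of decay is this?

ΔA = 235 − 239 = -4; ΔZ = 92 − 94 = -2.
A drops by 4 and Z drops by 2 — the signature of alpha emission.

alpha decay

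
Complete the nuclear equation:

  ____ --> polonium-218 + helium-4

Conserve mass number: A = 218 + 4, so A = 222.
Conserve atomic number: Z = 84 + 2, so Z = 86.
Z = 86 is radon, so the species is radon-222.

Rn-222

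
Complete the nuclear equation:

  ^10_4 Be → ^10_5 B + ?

Conserve mass number: 10 = 10 + A, so A = 0.
Conserve atomic number: 4 = 5 + Z, so Z = -1.
A = 0 and Z = -1 is ^0_-1 e — a beta-minus particle.

beta-minus particle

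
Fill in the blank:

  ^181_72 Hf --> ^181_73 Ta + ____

Conserve mass number: 181 = 181 + A, so A = 0.
Conserve atomic number: 72 = 73 + Z, so Z = -1.
A = 0 and Z = -1 is ^0_-1 e — a beta-minus particle.

beta-minus particle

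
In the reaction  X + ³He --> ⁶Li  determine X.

triton

Conserve mass number: A + 3 = 6, so A = 3.
Conserve atomic number: Z + 2 = 3, so Z = 1.
A = 3 and Z = 1 is ³H — a triton.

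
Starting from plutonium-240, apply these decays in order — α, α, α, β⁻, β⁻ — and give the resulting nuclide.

Start: (A, Z) = (240, 94).
After α: (236, 92).
After α: (232, 90).
After α: (228, 88).
After β⁻: (228, 89).
After β⁻: (228, 90).
Z = 90 is thorium.

Th-228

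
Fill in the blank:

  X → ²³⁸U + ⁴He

Conserve mass number: A = 238 + 4, so A = 242.
Conserve atomic number: Z = 92 + 2, so Z = 94.
Z = 94 is plutonium, so the species is ²⁴²Pu.

Pu-242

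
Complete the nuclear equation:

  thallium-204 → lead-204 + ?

beta-minus particle

Conserve mass number: 204 = 204 + A, so A = 0.
Conserve atomic number: 81 = 82 + Z, so Z = -1.
A = 0 and Z = -1 is e⁻ — a beta-minus particle.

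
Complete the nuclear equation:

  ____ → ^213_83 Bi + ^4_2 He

At-217

Conserve mass number: A = 213 + 4, so A = 217.
Conserve atomic number: Z = 83 + 2, so Z = 85.
Z = 85 is astatine, so the species is ^217_85 At.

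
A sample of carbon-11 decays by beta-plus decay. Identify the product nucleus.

Beta-plus decay: mass number changes by +0, atomic number by -1.
A: 11 = 11; Z: 6 − 1 = 5.
Z = 5 is boron, so the daughter is boron-11.

B-11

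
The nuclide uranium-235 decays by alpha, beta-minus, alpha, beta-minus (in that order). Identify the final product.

Th-227

Start: (A, Z) = (235, 92).
After α: (231, 90).
After β⁻: (231, 91).
After α: (227, 89).
After β⁻: (227, 90).
Z = 90 is thorium.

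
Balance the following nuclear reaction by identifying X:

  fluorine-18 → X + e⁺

Conserve mass number: 18 = A + 0, so A = 18.
Conserve atomic number: 9 = Z + 1, so Z = 8.
Z = 8 is oxygen, so the species is oxygen-18.

O-18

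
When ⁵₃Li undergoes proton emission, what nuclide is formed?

Proton emission: mass number changes by -1, atomic number by -1.
A: 5 − 1 = 4; Z: 3 − 1 = 2.
Z = 2 is helium, so the daughter is ⁴₂He.

He-4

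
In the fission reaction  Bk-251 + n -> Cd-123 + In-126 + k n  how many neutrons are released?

3

Conserve mass number: 252 = 123 + 126 + k, so k = 252 − 249 = 3.
Check atomic number: 97 = 48 + 49 + 0 = 97. ✓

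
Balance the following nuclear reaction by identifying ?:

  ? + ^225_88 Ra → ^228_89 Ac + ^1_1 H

alpha particle

Conserve mass number: A + 225 = 228 + 1, so A = 4.
Conserve atomic number: Z + 88 = 89 + 1, so Z = 2.
A = 4 and Z = 2 is ^4_2 He — an alpha particle.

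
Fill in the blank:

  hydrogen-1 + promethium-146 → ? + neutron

Conserve mass number: 1 + 146 = A + 1, so A = 146.
Conserve atomic number: 1 + 61 = Z + 0, so Z = 62.
Z = 62 is samarium, so the species is samarium-146.

Sm-146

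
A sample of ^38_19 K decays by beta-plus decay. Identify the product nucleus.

Ar-38

Beta-plus decay: mass number changes by +0, atomic number by -1.
A: 38 = 38; Z: 19 − 1 = 18.
Z = 18 is argon, so the daughter is ^38_18 Ar.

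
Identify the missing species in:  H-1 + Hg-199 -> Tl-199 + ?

neutron

Conserve mass number: 1 + 199 = 199 + A, so A = 1.
Conserve atomic number: 1 + 80 = 81 + Z, so Z = 0.
A = 1 and Z = 0 is n — a neutron.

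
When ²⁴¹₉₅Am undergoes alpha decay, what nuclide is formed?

Np-237

Alpha decay: mass number changes by -4, atomic number by -2.
A: 241 − 4 = 237; Z: 95 − 2 = 93.
Z = 93 is neptunium, so the daughter is ²³⁷₉₃Np.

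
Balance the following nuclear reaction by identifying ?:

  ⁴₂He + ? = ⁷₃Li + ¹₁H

Conserve mass number: 4 + A = 7 + 1, so A = 4.
Conserve atomic number: 2 + Z = 3 + 1, so Z = 2.
A = 4 and Z = 2 is ⁴₂He — an alpha particle.

alpha particle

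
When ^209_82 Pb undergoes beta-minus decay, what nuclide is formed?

Bi-209

Beta-minus decay: mass number changes by +0, atomic number by +1.
A: 209 = 209; Z: 82 + 1 = 83.
Z = 83 is bismuth, so the daughter is ^209_83 Bi.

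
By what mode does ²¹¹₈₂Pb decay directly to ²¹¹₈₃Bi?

beta-minus decay

ΔA = 211 − 211 = 0; ΔZ = 83 − 82 = +1.
A is unchanged and Z rises by 1 — a neutron has become a proton (β⁻ decay).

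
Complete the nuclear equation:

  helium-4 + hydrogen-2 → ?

Li-6

Conserve mass number: 4 + 2 = A, so A = 6.
Conserve atomic number: 2 + 1 = Z, so Z = 3.
Z = 3 is lithium, so the species is lithium-6.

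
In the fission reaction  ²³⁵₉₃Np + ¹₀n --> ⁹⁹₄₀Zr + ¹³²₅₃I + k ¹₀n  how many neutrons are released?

Conserve mass number: 236 = 99 + 132 + k, so k = 236 − 231 = 5.
Check atomic number: 93 = 40 + 53 + 0 = 93. ✓

5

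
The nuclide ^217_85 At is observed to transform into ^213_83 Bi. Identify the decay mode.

alpha decay

ΔA = 213 − 217 = -4; ΔZ = 83 − 85 = -2.
A drops by 4 and Z drops by 2 — the signature of alpha emission.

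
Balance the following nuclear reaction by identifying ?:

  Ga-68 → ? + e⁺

Conserve mass number: 68 = A + 0, so A = 68.
Conserve atomic number: 31 = Z + 1, so Z = 30.
Z = 30 is zinc, so the species is Zn-68.

Zn-68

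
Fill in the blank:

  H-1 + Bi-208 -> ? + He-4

Pb-205

Conserve mass number: 1 + 208 = A + 4, so A = 205.
Conserve atomic number: 1 + 83 = Z + 2, so Z = 82.
Z = 82 is lead, so the species is Pb-205.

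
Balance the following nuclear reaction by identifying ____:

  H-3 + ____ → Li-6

Conserve mass number: 3 + A = 6, so A = 3.
Conserve atomic number: 1 + Z = 3, so Z = 2.
Z = 2 is helium, so the species is He-3.

He-3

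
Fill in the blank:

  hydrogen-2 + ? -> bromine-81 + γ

Conserve mass number: 2 + A = 81 + 0, so A = 79.
Conserve atomic number: 1 + Z = 35 + 0, so Z = 34.
Z = 34 is selenium, so the species is selenium-79.

Se-79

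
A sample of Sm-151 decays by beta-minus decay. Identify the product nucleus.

Eu-151

Beta-minus decay: mass number changes by +0, atomic number by +1.
A: 151 = 151; Z: 62 + 1 = 63.
Z = 63 is europium, so the daughter is Eu-151.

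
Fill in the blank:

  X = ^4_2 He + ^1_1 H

Conserve mass number: A = 4 + 1, so A = 5.
Conserve atomic number: Z = 2 + 1, so Z = 3.
Z = 3 is lithium, so the species is ^5_3 Li.

Li-5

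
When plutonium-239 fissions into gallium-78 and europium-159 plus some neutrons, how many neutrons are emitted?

Conserve mass number: 239 = 78 + 159 + k, so k = 239 − 237 = 2.
Check atomic number: 94 = 31 + 63 + 0 = 94. ✓

2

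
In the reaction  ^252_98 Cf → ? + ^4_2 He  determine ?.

Cm-248

Conserve mass number: 252 = A + 4, so A = 248.
Conserve atomic number: 98 = Z + 2, so Z = 96.
Z = 96 is curium, so the species is ^248_96 Cm.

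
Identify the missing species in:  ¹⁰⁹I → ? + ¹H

Conserve mass number: 109 = A + 1, so A = 108.
Conserve atomic number: 53 = Z + 1, so Z = 52.
Z = 52 is tellurium, so the species is ¹⁰⁸Te.

Te-108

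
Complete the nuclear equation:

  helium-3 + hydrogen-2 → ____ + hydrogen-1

He-4

Conserve mass number: 3 + 2 = A + 1, so A = 4.
Conserve atomic number: 2 + 1 = Z + 1, so Z = 2.
A = 4 and Z = 2 is helium-4 — an alpha particle.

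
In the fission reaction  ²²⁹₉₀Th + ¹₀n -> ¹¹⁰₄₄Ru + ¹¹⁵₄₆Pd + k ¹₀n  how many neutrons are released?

Conserve mass number: 230 = 110 + 115 + k, so k = 230 − 225 = 5.
Check atomic number: 90 = 44 + 46 + 0 = 90. ✓

5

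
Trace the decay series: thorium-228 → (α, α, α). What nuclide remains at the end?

Po-216

Start: (A, Z) = (228, 90).
After α: (224, 88).
After α: (220, 86).
After α: (216, 84).
Z = 84 is polonium.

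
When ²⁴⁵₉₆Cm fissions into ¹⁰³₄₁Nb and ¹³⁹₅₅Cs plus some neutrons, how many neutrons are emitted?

3

Conserve mass number: 245 = 103 + 139 + k, so k = 245 − 242 = 3.
Check atomic number: 96 = 41 + 55 + 0 = 96. ✓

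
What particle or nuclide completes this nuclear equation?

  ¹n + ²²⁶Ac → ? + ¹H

Ra-226

Conserve mass number: 1 + 226 = A + 1, so A = 226.
Conserve atomic number: 0 + 89 = Z + 1, so Z = 88.
Z = 88 is radium, so the species is ²²⁶Ra.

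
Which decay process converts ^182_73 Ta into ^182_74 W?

ΔA = 182 − 182 = 0; ΔZ = 74 − 73 = +1.
A is unchanged and Z rises by 1 — a neutron has become a proton (β⁻ decay).

beta-minus decay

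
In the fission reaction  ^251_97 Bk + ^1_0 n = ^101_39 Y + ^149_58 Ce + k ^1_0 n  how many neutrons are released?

2

Conserve mass number: 252 = 101 + 149 + k, so k = 252 − 250 = 2.
Check atomic number: 97 = 39 + 58 + 0 = 97. ✓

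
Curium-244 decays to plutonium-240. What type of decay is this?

alpha decay

ΔA = 240 − 244 = -4; ΔZ = 94 − 96 = -2.
A drops by 4 and Z drops by 2 — the signature of alpha emission.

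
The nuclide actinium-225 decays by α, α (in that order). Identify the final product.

At-217

Start: (A, Z) = (225, 89).
After α: (221, 87).
After α: (217, 85).
Z = 85 is astatine.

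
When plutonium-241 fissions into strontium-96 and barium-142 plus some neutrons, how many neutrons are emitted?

3

Conserve mass number: 241 = 96 + 142 + k, so k = 241 − 238 = 3.
Check atomic number: 94 = 38 + 56 + 0 = 94. ✓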